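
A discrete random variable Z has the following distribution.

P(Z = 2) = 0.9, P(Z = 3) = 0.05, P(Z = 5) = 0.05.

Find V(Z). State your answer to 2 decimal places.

E[Z] = (2)(0.9) + (3)(0.05) + (5)(0.05) = 2.2
E[Z²] = (2)²(0.9) + (3)²(0.05) + (5)²(0.05) = 5.3
V(Z) = E[Z²] − (E[Z])² = 5.3 − (2.2)² = 0.46

0.46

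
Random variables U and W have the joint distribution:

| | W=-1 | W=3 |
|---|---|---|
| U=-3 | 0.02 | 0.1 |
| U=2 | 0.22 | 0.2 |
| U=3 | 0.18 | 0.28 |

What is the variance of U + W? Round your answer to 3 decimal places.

6.228

E[U] = 1.86,  E[W] = 1.32,  E[UW] = 1.9
V(U) = 6.9 − (1.86)² = 3.4404;  V(W) = 5.64 − (1.32)² = 3.8976
Cov(U,W) = 1.9 − (1.86)(1.32) = -0.5552
V(U + W) = (1)²·3.4404 + (1)²·3.8976 + 2·(1)·(1)·-0.5552 = 6.2276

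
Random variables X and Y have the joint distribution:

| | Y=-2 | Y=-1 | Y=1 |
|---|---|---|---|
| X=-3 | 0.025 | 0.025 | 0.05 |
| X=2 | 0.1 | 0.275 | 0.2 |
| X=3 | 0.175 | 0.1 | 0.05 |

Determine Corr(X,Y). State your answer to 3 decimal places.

-0.200

E[X] = 1.825,  E[Y] = -0.7
E[XY] = -1.675
Cov(X,Y) = E[XY] − E[X]E[Y] = -1.675 − (1.825)(-0.7) = -0.3975
Var(X) = 2.794375,  Var(Y) = 1.41
ρ = -0.3975 / √(2.794375·1.41) ≈ -0.200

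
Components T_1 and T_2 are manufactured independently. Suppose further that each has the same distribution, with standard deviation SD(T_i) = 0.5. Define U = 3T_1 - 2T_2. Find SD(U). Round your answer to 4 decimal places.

1.8028

Var(T_i) = (0.5)² = 0.25
By independence, Var(U) = (3)²Var(T_1) + (-2)²Var(T_2)
= (3)²·0.25 + (-2)²·0.25 = 3.25
SD(U) = √3.25 ≈ 1.8028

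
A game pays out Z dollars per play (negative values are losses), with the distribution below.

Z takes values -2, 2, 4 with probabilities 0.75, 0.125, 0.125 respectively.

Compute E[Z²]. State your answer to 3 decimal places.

5.500

E[Z²] = (-2)²(0.75) + (2)²(0.125) + (4)²(0.125) = 5.5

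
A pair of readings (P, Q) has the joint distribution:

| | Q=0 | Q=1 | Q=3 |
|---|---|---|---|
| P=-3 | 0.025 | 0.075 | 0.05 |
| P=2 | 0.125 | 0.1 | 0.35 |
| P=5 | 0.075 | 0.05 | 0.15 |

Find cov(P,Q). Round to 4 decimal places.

E[P] = 2.075,  E[Q] = 1.875
E[PQ] = 4.125
cov(P,Q) = E[PQ] − E[P]E[Q] = 4.125 − (2.075)(1.875) = 0.234375

0.2344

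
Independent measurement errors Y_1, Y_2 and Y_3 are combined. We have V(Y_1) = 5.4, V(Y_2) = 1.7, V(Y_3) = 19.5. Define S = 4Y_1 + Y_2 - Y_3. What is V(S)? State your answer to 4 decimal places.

By independence, V(S) = (4)²V(Y_1) + (1)²V(Y_2) + (-1)²V(Y_3)
= (4)²·5.4 + (1)²·1.7 + (-1)²·19.5 = 107.6

107.6000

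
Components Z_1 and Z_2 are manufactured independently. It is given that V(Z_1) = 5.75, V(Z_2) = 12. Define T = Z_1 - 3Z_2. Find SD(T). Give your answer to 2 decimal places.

By independence, V(T) = (1)²V(Z_1) + (-3)²V(Z_2)
= (1)²·5.75 + (-3)²·12 = 113.75
SD(T) = √113.75 ≈ 10.67

10.67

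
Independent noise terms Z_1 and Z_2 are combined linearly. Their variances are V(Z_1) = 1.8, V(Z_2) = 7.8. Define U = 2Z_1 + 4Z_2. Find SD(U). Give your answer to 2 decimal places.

By independence, V(U) = (2)²V(Z_1) + (4)²V(Z_2)
= (2)²·1.8 + (4)²·7.8 = 132
SD(U) = √132 ≈ 11.49

11.49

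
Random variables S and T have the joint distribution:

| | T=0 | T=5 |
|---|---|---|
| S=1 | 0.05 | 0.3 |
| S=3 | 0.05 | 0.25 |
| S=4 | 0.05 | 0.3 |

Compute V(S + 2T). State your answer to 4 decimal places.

14.3275

E[S] = 2.65,  E[T] = 4.25,  E[ST] = 11.25
V(S) = 8.65 − (2.65)² = 1.6275;  V(T) = 21.25 − (4.25)² = 3.1875
Cov(S,T) = 11.25 − (2.65)(4.25) = -0.0125
V(S + 2T) = (1)²·1.6275 + (2)²·3.1875 + 2·(1)·(2)·-0.0125 = 14.3275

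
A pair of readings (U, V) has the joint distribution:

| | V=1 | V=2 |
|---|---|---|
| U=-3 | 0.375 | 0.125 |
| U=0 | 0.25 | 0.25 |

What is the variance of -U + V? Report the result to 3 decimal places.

2.109

E[U] = -1.5,  E[V] = 1.375,  E[UV] = -1.875
var(U) = 4.5 − (-1.5)² = 2.25;  var(V) = 2.125 − (1.375)² = 0.234375
cov(U,V) = -1.875 − (-1.5)(1.375) = 0.1875
var(-U + V) = (-1)²·2.25 + (1)²·0.234375 + 2·(-1)·(1)·0.1875 = 2.109375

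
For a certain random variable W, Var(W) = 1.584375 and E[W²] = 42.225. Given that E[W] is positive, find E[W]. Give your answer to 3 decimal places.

(E[W])² = E[W²] − Var(W) = 42.225 − 1.584375 = 40.640625
E[W] = √40.640625 = 6.375

6.375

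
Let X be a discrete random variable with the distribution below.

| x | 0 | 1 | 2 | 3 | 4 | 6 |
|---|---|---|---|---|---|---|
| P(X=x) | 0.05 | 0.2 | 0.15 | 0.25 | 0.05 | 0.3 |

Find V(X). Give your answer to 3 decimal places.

E[X] = (0)(0.05) + (1)(0.2) + (2)(0.15) + (3)(0.25) + (4)(0.05) + (6)(0.3) = 3.25
E[X²] = (0)²(0.05) + (1)²(0.2) + (2)²(0.15) + (3)²(0.25) + (4)²(0.05) + (6)²(0.3) = 14.65
V(X) = E[X²] − (E[X])² = 14.65 − (3.25)² = 4.0875

4.088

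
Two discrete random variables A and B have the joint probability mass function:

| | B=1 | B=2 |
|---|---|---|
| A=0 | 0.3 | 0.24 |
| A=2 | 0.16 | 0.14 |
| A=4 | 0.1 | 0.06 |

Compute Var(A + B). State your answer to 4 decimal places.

2.4176

E[A] = 1.24,  E[B] = 1.44,  E[AB] = 1.76
Var(A) = 3.76 − (1.24)² = 2.2224;  Var(B) = 2.32 − (1.44)² = 0.2464
cov(A,B) = 1.76 − (1.24)(1.44) = -0.0256
Var(A + B) = (1)²·2.2224 + (1)²·0.2464 + 2·(1)·(1)·-0.0256 = 2.4176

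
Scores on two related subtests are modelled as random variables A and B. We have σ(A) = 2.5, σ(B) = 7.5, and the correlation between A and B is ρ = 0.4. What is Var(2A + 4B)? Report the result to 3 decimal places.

1045.000

Var(A) = (2.5)² = 6.25;  Var(B) = (7.5)² = 56.25
cov(A,B) = ρ·σ(A)·σ(B) = 0.4·2.5·7.5 = 7.5
Var(2A + 4B) = (2)²·Var(A) + (4)²·Var(B) + 2·(2)·(4)·cov(A,B)
= 4·6.25 + 16·56.25 + 16·7.5 = 1045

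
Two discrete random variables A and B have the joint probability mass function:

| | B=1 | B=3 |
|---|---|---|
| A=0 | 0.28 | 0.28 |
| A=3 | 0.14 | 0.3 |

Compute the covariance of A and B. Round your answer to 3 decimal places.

0.269

E[A] = 1.32,  E[B] = 2.16
E[AB] = 3.12
cov(A,B) = E[AB] − E[A]E[B] = 3.12 − (1.32)(2.16) = 0.2688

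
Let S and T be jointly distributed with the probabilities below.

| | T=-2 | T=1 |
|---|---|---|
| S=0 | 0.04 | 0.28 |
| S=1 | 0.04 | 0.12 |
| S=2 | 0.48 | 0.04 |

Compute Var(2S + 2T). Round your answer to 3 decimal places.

E[S] = 1.2,  E[T] = -0.68,  E[ST] = -1.8
Var(S) = 2.24 − (1.2)² = 0.8;  Var(T) = 2.68 − (-0.68)² = 2.2176
Cov(S,T) = -1.8 − (1.2)(-0.68) = -0.984
Var(2S + 2T) = (2)²·0.8 + (2)²·2.2176 + 2·(2)·(2)·-0.984 = 4.1984

4.198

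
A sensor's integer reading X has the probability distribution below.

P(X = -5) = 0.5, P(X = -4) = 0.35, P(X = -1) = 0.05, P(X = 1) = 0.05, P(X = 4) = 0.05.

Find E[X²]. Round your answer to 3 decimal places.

E[X²] = (-5)²(0.5) + (-4)²(0.35) + (-1)²(0.05) + (1)²(0.05) + (4)²(0.05) = 19

19.000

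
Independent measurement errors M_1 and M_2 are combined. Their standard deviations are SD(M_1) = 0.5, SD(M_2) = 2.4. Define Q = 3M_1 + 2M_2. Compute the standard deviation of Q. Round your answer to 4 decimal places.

5.0289

Var(M_1) = 0.25, Var(M_2) = 5.76
By independence, Var(Q) = (3)²Var(M_1) + (2)²Var(M_2)
= (3)²·0.25 + (2)²·5.76 = 25.29
SD(Q) = √25.29 ≈ 5.0289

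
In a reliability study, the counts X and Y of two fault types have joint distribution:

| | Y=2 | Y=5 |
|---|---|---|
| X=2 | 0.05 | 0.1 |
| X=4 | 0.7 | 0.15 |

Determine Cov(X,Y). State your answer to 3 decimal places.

E[X] = 3.7,  E[Y] = 2.75
E[XY] = 9.8
Cov(X,Y) = E[XY] − E[X]E[Y] = 9.8 − (3.7)(2.75) = -0.375

-0.375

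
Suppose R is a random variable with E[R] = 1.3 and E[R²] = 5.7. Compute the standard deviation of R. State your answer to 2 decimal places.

2.00

V(R) = 5.7 − (1.3)² = 4.01
sd(R) = √4.01 ≈ 2.00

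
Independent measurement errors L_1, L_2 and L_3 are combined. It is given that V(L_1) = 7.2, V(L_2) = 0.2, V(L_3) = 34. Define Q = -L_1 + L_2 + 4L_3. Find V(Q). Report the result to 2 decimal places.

By independence, V(Q) = (-1)²V(L_1) + (1)²V(L_2) + (4)²V(L_3)
= (-1)²·7.2 + (1)²·0.2 + (4)²·34 = 551.4

551.40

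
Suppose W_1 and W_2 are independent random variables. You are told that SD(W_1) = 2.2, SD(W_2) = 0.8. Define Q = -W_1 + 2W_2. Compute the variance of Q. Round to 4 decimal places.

Var(W_1) = 4.84, Var(W_2) = 0.64
By independence, Var(Q) = (-1)²Var(W_1) + (2)²Var(W_2)
= (-1)²·4.84 + (2)²·0.64 = 7.4

7.4000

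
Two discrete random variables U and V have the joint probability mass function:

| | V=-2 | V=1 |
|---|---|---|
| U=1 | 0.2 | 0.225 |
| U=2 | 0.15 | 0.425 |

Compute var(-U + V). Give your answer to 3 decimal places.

E[U] = 1.575,  E[V] = -0.05,  E[UV] = 0.075
var(U) = 2.725 − (1.575)² = 0.244375;  var(V) = 2.05 − (-0.05)² = 2.0475
cov(U,V) = 0.075 − (1.575)(-0.05) = 0.15375
var(-U + V) = (-1)²·0.244375 + (1)²·2.0475 + 2·(-1)·(1)·0.15375 = 1.984375

1.984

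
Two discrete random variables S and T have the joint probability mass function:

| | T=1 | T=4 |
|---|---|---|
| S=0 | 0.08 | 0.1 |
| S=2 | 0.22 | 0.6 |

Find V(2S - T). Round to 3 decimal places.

3.628

E[S] = 1.64,  E[T] = 3.1,  E[ST] = 5.24
V(S) = 3.28 − (1.64)² = 0.5904;  V(T) = 11.5 − (3.1)² = 1.89
Cov(S,T) = 5.24 − (1.64)(3.1) = 0.156
V(2S - T) = (2)²·0.5904 + (-1)²·1.89 + 2·(2)·(-1)·0.156 = 3.6276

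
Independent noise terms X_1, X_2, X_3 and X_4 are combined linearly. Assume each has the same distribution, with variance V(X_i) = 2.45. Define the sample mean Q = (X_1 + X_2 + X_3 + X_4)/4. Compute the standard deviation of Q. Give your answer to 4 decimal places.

0.7826

By independence, V(Q) = (0.25)²V(X_1) + (0.25)²V(X_2) + (0.25)²V(X_3) + (0.25)²V(X_4)
= (0.25)²·2.45 + (0.25)²·2.45 + (0.25)²·2.45 + (0.25)²·2.45 = 0.6125
σ(Q) = √0.6125 ≈ 0.7826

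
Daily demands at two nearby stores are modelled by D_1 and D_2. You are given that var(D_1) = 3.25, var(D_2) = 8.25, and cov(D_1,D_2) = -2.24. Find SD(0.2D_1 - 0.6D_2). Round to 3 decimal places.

var(0.2D_1 - 0.6D_2) = (0.2)²·var(D_1) + (-0.6)²·var(D_2) + 2·(0.2)·(-0.6)·cov(D_1,D_2)
= 0.04·3.25 + 0.36·8.25 + -0.24·-2.24 = 3.6376
SD(0.2D_1 - 0.6D_2) = √3.6376 ≈ 1.907

1.907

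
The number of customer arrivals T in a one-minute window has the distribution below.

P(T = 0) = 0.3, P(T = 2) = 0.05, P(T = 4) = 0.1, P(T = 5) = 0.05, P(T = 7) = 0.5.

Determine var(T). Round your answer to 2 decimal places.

E[T] = (0)(0.3) + (2)(0.05) + (4)(0.1) + (5)(0.05) + (7)(0.5) = 4.25
E[T²] = (0)²(0.3) + (2)²(0.05) + (4)²(0.1) + (5)²(0.05) + (7)²(0.5) = 27.55
var(T) = E[T²] − (E[T])² = 27.55 − (4.25)² = 9.4875

9.49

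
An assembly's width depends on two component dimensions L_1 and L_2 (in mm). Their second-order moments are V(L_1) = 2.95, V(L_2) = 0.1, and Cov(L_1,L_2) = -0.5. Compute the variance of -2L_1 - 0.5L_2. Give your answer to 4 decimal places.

V(-2L_1 - 0.5L_2) = (-2)²·V(L_1) + (-0.5)²·V(L_2) + 2·(-2)·(-0.5)·Cov(L_1,L_2)
= 4·2.95 + 0.25·0.1 + 2·-0.5 = 10.825

10.8250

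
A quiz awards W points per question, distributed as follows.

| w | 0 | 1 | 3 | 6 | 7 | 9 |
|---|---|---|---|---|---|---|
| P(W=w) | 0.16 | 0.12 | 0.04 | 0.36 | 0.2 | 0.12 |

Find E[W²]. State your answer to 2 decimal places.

32.96

E[W²] = (0)²(0.16) + (1)²(0.12) + (3)²(0.04) + (6)²(0.36) + (7)²(0.2) + (9)²(0.12) = 32.96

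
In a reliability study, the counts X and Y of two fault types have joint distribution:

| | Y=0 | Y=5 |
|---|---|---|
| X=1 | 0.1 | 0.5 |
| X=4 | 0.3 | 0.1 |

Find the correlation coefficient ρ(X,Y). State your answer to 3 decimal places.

-0.583

E[X] = 2.2,  E[Y] = 3
E[XY] = 4.5
Cov(X,Y) = E[XY] − E[X]E[Y] = 4.5 − (2.2)(3) = -2.1
Var(X) = 2.16,  Var(Y) = 6
ρ = -2.1 / √(2.16·6) ≈ -0.583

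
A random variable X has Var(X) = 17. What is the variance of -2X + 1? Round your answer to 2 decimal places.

Var(-2X + 1) = (-2)²·Var(X) = 4·17 = 68

68.00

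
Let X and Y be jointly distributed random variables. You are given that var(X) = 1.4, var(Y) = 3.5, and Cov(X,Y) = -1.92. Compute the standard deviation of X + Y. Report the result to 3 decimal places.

var(X + Y) = (1)²·var(X) + (1)²·var(Y) + 2·(1)·(1)·Cov(X,Y)
= 1·1.4 + 1·3.5 + 2·-1.92 = 1.06
SD(X + Y) = √1.06 ≈ 1.030

1.030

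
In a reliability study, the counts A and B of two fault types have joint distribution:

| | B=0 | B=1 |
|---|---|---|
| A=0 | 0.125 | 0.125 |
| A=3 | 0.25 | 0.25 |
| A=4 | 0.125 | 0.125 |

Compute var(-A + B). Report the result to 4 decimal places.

E[A] = 2.5,  E[B] = 0.5,  E[AB] = 1.25
var(A) = 8.5 − (2.5)² = 2.25;  var(B) = 0.5 − (0.5)² = 0.25
cov(A,B) = 1.25 − (2.5)(0.5) = 0
var(-A + B) = (-1)²·2.25 + (1)²·0.25 + 2·(-1)·(1)·0 = 2.5

2.5000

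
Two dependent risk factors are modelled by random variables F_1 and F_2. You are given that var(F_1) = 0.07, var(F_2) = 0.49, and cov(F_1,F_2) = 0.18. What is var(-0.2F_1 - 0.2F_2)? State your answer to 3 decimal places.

var(-0.2F_1 - 0.2F_2) = (-0.2)²·var(F_1) + (-0.2)²·var(F_2) + 2·(-0.2)·(-0.2)·cov(F_1,F_2)
= 0.04·0.07 + 0.04·0.49 + 0.08·0.18 = 0.0368

0.037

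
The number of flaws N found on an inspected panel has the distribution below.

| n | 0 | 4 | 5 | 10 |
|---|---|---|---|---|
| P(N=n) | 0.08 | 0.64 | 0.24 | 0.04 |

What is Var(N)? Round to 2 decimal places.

2.93

E[N] = (0)(0.08) + (4)(0.64) + (5)(0.24) + (10)(0.04) = 4.16
E[N²] = (0)²(0.08) + (4)²(0.64) + (5)²(0.24) + (10)²(0.04) = 20.24
Var(N) = E[N²] − (E[N])² = 20.24 − (4.16)² = 2.9344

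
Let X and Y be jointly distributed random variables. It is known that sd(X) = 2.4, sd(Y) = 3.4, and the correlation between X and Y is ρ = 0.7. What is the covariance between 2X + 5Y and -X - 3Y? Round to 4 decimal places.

var(X) = (2.4)² = 5.76;  var(Y) = (3.4)² = 11.56
cov(X,Y) = ρ·sd(X)·sd(Y) = 0.7·2.4·3.4 = 5.712
cov(2X + 5Y, -X - 3Y) = (2)(-1)var(X) + (5)(-3)var(Y) + [(2)(-3) + (5)(-1)]cov(X,Y)
= -2·5.76 + -15·11.56 + -11·5.712 = -247.752

-247.7520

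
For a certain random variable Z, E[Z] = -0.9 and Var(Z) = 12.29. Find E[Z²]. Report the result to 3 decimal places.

13.100

E[Z²] = Var(Z) + (E[Z])² = 12.29 + (-0.9)² = 13.1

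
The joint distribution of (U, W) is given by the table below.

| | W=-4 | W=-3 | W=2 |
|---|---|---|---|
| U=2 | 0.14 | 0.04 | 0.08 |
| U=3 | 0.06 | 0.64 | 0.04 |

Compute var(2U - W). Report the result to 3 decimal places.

4.434

E[U] = 2.74,  E[W] = -2.6,  E[UW] = -7.28
var(U) = 7.7 − (2.74)² = 0.1924;  var(W) = 9.8 − (-2.6)² = 3.04
Cov(U,W) = -7.28 − (2.74)(-2.6) = -0.156
var(2U - W) = (2)²·0.1924 + (-1)²·3.04 + 2·(2)·(-1)·-0.156 = 4.4336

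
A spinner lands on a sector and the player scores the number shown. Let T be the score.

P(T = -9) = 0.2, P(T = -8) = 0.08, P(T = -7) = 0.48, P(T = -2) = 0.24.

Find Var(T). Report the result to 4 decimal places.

6.3616

E[T] = (-9)(0.2) + (-8)(0.08) + (-7)(0.48) + (-2)(0.24) = -6.28
E[T²] = (-9)²(0.2) + (-8)²(0.08) + (-7)²(0.48) + (-2)²(0.24) = 45.8
Var(T) = E[T²] − (E[T])² = 45.8 − (-6.28)² = 6.3616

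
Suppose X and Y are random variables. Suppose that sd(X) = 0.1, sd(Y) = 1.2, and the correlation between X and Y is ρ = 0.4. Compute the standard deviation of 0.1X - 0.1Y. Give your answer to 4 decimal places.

0.1164

Var(X) = (0.1)² = 0.01;  Var(Y) = (1.2)² = 1.44
Cov(X,Y) = ρ·sd(X)·sd(Y) = 0.4·0.1·1.2 = 0.048
Var(0.1X - 0.1Y) = (0.1)²·Var(X) + (-0.1)²·Var(Y) + 2·(0.1)·(-0.1)·Cov(X,Y)
= 0.01·0.01 + 0.01·1.44 + -0.02·0.048 = 0.01354
sd(0.1X - 0.1Y) = √0.01354 ≈ 0.1164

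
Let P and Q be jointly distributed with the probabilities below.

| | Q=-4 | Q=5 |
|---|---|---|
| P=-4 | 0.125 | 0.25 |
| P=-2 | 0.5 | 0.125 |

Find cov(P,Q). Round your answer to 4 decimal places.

E[P] = -2.75,  E[Q] = -0.625
E[PQ] = -0.25
cov(P,Q) = E[PQ] − E[P]E[Q] = -0.25 − (-2.75)(-0.625) = -1.96875

-1.9688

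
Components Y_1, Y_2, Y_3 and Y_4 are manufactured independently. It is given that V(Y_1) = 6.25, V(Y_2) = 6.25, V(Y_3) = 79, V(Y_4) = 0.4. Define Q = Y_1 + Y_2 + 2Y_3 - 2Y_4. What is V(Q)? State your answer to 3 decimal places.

By independence, V(Q) = (1)²V(Y_1) + (1)²V(Y_2) + (2)²V(Y_3) + (-2)²V(Y_4)
= (1)²·6.25 + (1)²·6.25 + (2)²·79 + (-2)²·0.4 = 330.1

330.100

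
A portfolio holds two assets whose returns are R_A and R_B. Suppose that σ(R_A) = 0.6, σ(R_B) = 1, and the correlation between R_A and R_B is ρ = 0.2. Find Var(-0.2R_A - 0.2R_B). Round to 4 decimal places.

Var(R_A) = (0.6)² = 0.36;  Var(R_B) = (1)² = 1
cov(R_A,R_B) = ρ·σ(R_A)·σ(R_B) = 0.2·0.6·1 = 0.12
Var(-0.2R_A - 0.2R_B) = (-0.2)²·Var(R_A) + (-0.2)²·Var(R_B) + 2·(-0.2)·(-0.2)·cov(R_A,R_B)
= 0.04·0.36 + 0.04·1 + 0.08·0.12 = 0.064

0.0640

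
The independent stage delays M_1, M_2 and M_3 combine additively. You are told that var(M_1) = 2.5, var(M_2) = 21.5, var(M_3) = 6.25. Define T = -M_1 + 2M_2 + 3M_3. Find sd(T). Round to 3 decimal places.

By independence, var(T) = (-1)²var(M_1) + (2)²var(M_2) + (3)²var(M_3)
= (-1)²·2.5 + (2)²·21.5 + (3)²·6.25 = 144.75
sd(T) = √144.75 ≈ 12.031

12.031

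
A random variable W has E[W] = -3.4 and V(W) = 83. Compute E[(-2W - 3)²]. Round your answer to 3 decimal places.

E[-2W - 3] = -2·-3.4 − 3 = 3.8
V(-2W - 3) = (-2)²·83 = 332
E[(-2W - 3)²] = V((-2W - 3)) + (E[(-2W - 3)])² = 332 + (3.8)² = 346.44

346.440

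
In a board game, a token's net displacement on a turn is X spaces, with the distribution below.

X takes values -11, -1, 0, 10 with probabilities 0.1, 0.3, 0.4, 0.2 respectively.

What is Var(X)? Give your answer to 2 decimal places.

E[X] = (-11)(0.1) + (-1)(0.3) + (0)(0.4) + (10)(0.2) = 0.6
E[X²] = (-11)²(0.1) + (-1)²(0.3) + (0)²(0.4) + (10)²(0.2) = 32.4
Var(X) = E[X²] − (E[X])² = 32.4 − (0.6)² = 32.04

32.04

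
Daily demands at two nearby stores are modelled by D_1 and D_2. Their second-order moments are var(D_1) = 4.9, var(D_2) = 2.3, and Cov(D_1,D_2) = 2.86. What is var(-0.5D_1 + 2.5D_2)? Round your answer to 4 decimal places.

8.4500

var(-0.5D_1 + 2.5D_2) = (-0.5)²·var(D_1) + (2.5)²·var(D_2) + 2·(-0.5)·(2.5)·Cov(D_1,D_2)
= 0.25·4.9 + 6.25·2.3 + -2.5·2.86 = 8.45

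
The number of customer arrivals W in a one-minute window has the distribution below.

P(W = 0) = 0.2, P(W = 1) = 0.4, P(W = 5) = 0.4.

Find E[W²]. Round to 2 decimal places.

10.40

E[W²] = (0)²(0.2) + (1)²(0.4) + (5)²(0.4) = 10.4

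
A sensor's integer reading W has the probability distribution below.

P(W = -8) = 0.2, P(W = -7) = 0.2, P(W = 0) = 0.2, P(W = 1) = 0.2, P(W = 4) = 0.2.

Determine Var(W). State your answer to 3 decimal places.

E[W] = (-8)(0.2) + (-7)(0.2) + (0)(0.2) + (1)(0.2) + (4)(0.2) = -2
E[W²] = (-8)²(0.2) + (-7)²(0.2) + (0)²(0.2) + (1)²(0.2) + (4)²(0.2) = 26
Var(W) = E[W²] − (E[W])² = 26 − (-2)² = 22

22.000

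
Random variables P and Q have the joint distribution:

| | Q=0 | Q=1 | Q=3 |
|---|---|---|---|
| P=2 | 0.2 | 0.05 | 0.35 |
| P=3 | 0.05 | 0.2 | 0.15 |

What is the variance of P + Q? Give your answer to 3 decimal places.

E[P] = 2.4,  E[Q] = 1.75,  E[PQ] = 4.15
Var(P) = 6 − (2.4)² = 0.24;  Var(Q) = 4.75 − (1.75)² = 1.6875
Cov(P,Q) = 4.15 − (2.4)(1.75) = -0.05
Var(P + Q) = (1)²·0.24 + (1)²·1.6875 + 2·(1)·(1)·-0.05 = 1.8275

1.828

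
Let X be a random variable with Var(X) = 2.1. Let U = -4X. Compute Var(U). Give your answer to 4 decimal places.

33.6000

Var(-4X) = (-4)²·Var(X) = 16·2.1 = 33.6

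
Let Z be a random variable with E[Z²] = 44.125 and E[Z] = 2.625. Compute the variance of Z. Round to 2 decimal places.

37.23

Var(Z) = 44.125 − (2.625)² = 37.234375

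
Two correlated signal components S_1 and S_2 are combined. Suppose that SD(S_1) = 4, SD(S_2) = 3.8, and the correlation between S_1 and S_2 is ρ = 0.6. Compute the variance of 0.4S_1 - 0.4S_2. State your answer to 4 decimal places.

Var(S_1) = (4)² = 16;  Var(S_2) = (3.8)² = 14.44
Cov(S_1,S_2) = ρ·SD(S_1)·SD(S_2) = 0.6·4·3.8 = 9.12
Var(0.4S_1 - 0.4S_2) = (0.4)²·Var(S_1) + (-0.4)²·Var(S_2) + 2·(0.4)·(-0.4)·Cov(S_1,S_2)
= 0.16·16 + 0.16·14.44 + -0.32·9.12 = 1.952

1.9520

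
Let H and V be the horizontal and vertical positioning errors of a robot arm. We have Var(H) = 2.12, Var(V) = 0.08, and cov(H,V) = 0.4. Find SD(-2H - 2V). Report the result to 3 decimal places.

Var(-2H - 2V) = (-2)²·Var(H) + (-2)²·Var(V) + 2·(-2)·(-2)·cov(H,V)
= 4·2.12 + 4·0.08 + 8·0.4 = 12
SD(-2H - 2V) = √12 ≈ 3.464

3.464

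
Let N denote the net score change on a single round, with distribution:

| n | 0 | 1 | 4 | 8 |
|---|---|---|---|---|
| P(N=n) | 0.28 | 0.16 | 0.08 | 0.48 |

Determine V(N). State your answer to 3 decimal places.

E[N] = (0)(0.28) + (1)(0.16) + (4)(0.08) + (8)(0.48) = 4.32
E[N²] = (0)²(0.28) + (1)²(0.16) + (4)²(0.08) + (8)²(0.48) = 32.16
V(N) = E[N²] − (E[N])² = 32.16 − (4.32)² = 13.4976

13.498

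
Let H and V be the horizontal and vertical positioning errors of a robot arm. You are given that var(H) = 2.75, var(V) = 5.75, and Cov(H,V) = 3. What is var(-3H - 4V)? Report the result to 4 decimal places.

188.7500

var(-3H - 4V) = (-3)²·var(H) + (-4)²·var(V) + 2·(-3)·(-4)·Cov(H,V)
= 9·2.75 + 16·5.75 + 24·3 = 188.75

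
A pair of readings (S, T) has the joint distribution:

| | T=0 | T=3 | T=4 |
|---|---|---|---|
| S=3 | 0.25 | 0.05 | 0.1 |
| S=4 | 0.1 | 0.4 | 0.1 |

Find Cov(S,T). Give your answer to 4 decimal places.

E[S] = 3.6,  E[T] = 2.15
E[ST] = 8.05
Cov(S,T) = E[ST] − E[S]E[T] = 8.05 − (3.6)(2.15) = 0.31

0.3100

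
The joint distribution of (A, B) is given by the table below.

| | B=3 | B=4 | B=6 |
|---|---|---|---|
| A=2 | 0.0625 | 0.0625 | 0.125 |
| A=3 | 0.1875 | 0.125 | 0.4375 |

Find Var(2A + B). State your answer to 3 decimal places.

E[A] = 2.75,  E[B] = 4.875,  E[AB] = 13.4375
Var(A) = 7.75 − (2.75)² = 0.1875;  Var(B) = 25.5 − (4.875)² = 1.734375
cov(A,B) = 13.4375 − (2.75)(4.875) = 0.03125
Var(2A + B) = (2)²·0.1875 + (1)²·1.734375 + 2·(2)·(1)·0.03125 = 2.609375

2.609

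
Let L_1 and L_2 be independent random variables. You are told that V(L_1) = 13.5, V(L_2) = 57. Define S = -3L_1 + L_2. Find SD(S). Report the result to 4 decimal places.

By independence, V(S) = (-3)²V(L_1) + (1)²V(L_2)
= (-3)²·13.5 + (1)²·57 = 178.5
SD(S) = √178.5 ≈ 13.3604

13.3604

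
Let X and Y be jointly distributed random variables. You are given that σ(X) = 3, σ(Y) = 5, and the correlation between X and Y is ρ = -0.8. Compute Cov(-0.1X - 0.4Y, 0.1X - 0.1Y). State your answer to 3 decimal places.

var(X) = (3)² = 9;  var(Y) = (5)² = 25
Cov(X,Y) = ρ·σ(X)·σ(Y) = -0.8·3·5 = -12
Cov(-0.1X - 0.4Y, 0.1X - 0.1Y) = (-0.1)(0.1)var(X) + (-0.4)(-0.1)var(Y) + [(-0.1)(-0.1) + (-0.4)(0.1)]Cov(X,Y)
= -0.01·9 + 0.04·25 + -0.03·-12 = 1.27

1.270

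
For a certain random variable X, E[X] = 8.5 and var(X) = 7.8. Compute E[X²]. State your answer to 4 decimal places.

E[X²] = var(X) + (E[X])² = 7.8 + (8.5)² = 80.05

80.0500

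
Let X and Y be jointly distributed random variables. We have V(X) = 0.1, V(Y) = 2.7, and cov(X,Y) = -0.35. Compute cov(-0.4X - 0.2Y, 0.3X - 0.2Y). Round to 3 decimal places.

cov(-0.4X - 0.2Y, 0.3X - 0.2Y) = (-0.4)(0.3)V(X) + (-0.2)(-0.2)V(Y) + [(-0.4)(-0.2) + (-0.2)(0.3)]cov(X,Y)
= -0.12·0.1 + 0.04·2.7 + 0.02·-0.35 = 0.089

0.089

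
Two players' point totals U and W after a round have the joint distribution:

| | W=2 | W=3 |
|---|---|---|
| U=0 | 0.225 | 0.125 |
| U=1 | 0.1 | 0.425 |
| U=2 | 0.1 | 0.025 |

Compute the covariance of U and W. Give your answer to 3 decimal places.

E[U] = 0.775,  E[W] = 2.575
E[UW] = 2.025
Cov(U,W) = E[UW] − E[U]E[W] = 2.025 − (0.775)(2.575) = 0.029375

0.029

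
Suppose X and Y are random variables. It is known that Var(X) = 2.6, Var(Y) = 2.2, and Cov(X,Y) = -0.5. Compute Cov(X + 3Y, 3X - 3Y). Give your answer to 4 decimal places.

Cov(X + 3Y, 3X - 3Y) = (1)(3)Var(X) + (3)(-3)Var(Y) + [(1)(-3) + (3)(3)]Cov(X,Y)
= 3·2.6 + -9·2.2 + 6·-0.5 = -15

-15.0000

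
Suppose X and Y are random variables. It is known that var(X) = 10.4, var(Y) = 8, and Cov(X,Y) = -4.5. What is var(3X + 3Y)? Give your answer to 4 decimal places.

var(3X + 3Y) = (3)²·var(X) + (3)²·var(Y) + 2·(3)·(3)·Cov(X,Y)
= 9·10.4 + 9·8 + 18·-4.5 = 84.6

84.6000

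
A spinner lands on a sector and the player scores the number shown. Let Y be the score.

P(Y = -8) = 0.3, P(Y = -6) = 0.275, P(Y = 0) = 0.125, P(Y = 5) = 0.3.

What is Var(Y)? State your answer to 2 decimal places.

30.10

E[Y] = (-8)(0.3) + (-6)(0.275) + (0)(0.125) + (5)(0.3) = -2.55
E[Y²] = (-8)²(0.3) + (-6)²(0.275) + (0)²(0.125) + (5)²(0.3) = 36.6
Var(Y) = E[Y²] − (E[Y])² = 36.6 − (-2.55)² = 30.0975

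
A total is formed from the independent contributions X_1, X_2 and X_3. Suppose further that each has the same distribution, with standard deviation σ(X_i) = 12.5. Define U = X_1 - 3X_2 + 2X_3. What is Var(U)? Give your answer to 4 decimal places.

2187.5000

Var(X_i) = (12.5)² = 156.25
By independence, Var(U) = (1)²Var(X_1) + (-3)²Var(X_2) + (2)²Var(X_3)
= (1)²·156.25 + (-3)²·156.25 + (2)²·156.25 = 2187.5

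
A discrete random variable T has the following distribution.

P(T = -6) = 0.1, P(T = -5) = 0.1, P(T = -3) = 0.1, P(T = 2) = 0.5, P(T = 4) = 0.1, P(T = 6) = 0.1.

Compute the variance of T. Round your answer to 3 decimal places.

E[T] = (-6)(0.1) + (-5)(0.1) + (-3)(0.1) + (2)(0.5) + (4)(0.1) + (6)(0.1) = 0.6
E[T²] = (-6)²(0.1) + (-5)²(0.1) + (-3)²(0.1) + (2)²(0.5) + (4)²(0.1) + (6)²(0.1) = 14.2
Var(T) = E[T²] − (E[T])² = 14.2 − (0.6)² = 13.84

13.840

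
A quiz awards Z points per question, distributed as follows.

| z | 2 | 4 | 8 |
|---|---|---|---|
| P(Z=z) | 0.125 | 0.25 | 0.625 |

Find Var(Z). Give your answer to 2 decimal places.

E[Z] = (2)(0.125) + (4)(0.25) + (8)(0.625) = 6.25
E[Z²] = (2)²(0.125) + (4)²(0.25) + (8)²(0.625) = 44.5
Var(Z) = E[Z²] − (E[Z])² = 44.5 − (6.25)² = 5.4375

5.44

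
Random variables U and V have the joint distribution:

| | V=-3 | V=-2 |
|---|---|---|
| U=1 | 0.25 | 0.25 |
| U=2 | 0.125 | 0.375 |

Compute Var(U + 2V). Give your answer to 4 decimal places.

E[U] = 1.5,  E[V] = -2.375,  E[UV] = -3.5
Var(U) = 2.5 − (1.5)² = 0.25;  Var(V) = 5.875 − (-2.375)² = 0.234375
cov(U,V) = -3.5 − (1.5)(-2.375) = 0.0625
Var(U + 2V) = (1)²·0.25 + (2)²·0.234375 + 2·(1)·(2)·0.0625 = 1.4375

1.4375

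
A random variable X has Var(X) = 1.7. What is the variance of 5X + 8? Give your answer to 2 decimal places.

42.50

Var(5X + 8) = (5)²·Var(X) = 25·1.7 = 42.5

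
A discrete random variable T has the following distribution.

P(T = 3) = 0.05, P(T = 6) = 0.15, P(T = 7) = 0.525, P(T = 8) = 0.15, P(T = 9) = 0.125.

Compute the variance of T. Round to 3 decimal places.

E[T] = (3)(0.05) + (6)(0.15) + (7)(0.525) + (8)(0.15) + (9)(0.125) = 7.05
E[T²] = (3)²(0.05) + (6)²(0.15) + (7)²(0.525) + (8)²(0.15) + (9)²(0.125) = 51.3
Var(T) = E[T²] − (E[T])² = 51.3 − (7.05)² = 1.5975

1.598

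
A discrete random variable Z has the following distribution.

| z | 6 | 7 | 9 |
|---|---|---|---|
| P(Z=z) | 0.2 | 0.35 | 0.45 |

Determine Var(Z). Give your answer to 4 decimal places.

E[Z] = (6)(0.2) + (7)(0.35) + (9)(0.45) = 7.7
E[Z²] = (6)²(0.2) + (7)²(0.35) + (9)²(0.45) = 60.8
Var(Z) = E[Z²] − (E[Z])² = 60.8 − (7.7)² = 1.51

1.5100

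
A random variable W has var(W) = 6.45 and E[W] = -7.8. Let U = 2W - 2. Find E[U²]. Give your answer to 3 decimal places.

335.560

E[2W - 2] = 2·-7.8 − 2 = -17.6
var(2W - 2) = (2)²·6.45 = 25.8
E[U²] = var(U) + (E[U])² = 25.8 + (-17.6)² = 335.56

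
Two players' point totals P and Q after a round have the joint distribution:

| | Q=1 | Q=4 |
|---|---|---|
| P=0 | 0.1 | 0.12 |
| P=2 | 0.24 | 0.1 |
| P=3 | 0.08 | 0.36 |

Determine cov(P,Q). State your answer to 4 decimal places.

0.3600

E[P] = 2,  E[Q] = 2.74
E[PQ] = 5.84
cov(P,Q) = E[PQ] − E[P]E[Q] = 5.84 − (2)(2.74) = 0.36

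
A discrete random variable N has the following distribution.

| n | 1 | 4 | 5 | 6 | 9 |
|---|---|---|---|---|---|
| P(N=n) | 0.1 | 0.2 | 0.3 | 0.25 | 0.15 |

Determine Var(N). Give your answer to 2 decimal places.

4.39

E[N] = (1)(0.1) + (4)(0.2) + (5)(0.3) + (6)(0.25) + (9)(0.15) = 5.25
E[N²] = (1)²(0.1) + (4)²(0.2) + (5)²(0.3) + (6)²(0.25) + (9)²(0.15) = 31.95
Var(N) = E[N²] − (E[N])² = 31.95 − (5.25)² = 4.3875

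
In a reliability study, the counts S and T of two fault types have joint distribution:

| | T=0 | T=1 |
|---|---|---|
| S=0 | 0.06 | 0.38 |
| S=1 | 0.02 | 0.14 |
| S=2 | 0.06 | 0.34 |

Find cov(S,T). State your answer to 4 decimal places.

E[S] = 0.96,  E[T] = 0.86
E[ST] = 0.82
cov(S,T) = E[ST] − E[S]E[T] = 0.82 − (0.96)(0.86) = -0.0056

-0.0056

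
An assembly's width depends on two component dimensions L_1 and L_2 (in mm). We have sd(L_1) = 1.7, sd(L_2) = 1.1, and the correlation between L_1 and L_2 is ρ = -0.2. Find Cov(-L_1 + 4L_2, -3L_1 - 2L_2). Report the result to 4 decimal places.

2.7300

var(L_1) = (1.7)² = 2.89;  var(L_2) = (1.1)² = 1.21
Cov(L_1,L_2) = ρ·sd(L_1)·sd(L_2) = -0.2·1.7·1.1 = -0.374
Cov(-L_1 + 4L_2, -3L_1 - 2L_2) = (-1)(-3)var(L_1) + (4)(-2)var(L_2) + [(-1)(-2) + (4)(-3)]Cov(L_1,L_2)
= 3·2.89 + -8·1.21 + -10·-0.374 = 2.73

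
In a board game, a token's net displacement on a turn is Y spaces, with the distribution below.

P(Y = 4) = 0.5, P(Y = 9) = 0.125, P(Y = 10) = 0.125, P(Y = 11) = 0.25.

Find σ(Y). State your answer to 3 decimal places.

3.180

E[Y] = (4)(0.5) + (9)(0.125) + (10)(0.125) + (11)(0.25) = 7.125
E[Y²] = (4)²(0.5) + (9)²(0.125) + (10)²(0.125) + (11)²(0.25) = 60.875
V(Y) = E[Y²] − (E[Y])² = 60.875 − (7.125)² = 10.109375
σ(Y) = √10.109375 ≈ 3.180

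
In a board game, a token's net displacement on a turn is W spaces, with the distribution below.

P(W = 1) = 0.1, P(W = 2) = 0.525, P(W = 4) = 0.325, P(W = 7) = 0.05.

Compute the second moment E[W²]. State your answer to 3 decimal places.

9.850

E[W²] = (1)²(0.1) + (2)²(0.525) + (4)²(0.325) + (7)²(0.05) = 9.85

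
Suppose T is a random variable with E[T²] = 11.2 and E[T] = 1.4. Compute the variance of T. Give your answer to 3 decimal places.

9.240

Var(T) = 11.2 − (1.4)² = 9.24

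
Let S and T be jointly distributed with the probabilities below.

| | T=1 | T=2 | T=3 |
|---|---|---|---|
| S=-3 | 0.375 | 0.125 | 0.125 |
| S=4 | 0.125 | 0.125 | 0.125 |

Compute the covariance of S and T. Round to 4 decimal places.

E[S] = -0.375,  E[T] = 1.75
E[ST] = 0
Cov(S,T) = E[ST] − E[S]E[T] = 0 − (-0.375)(1.75) = 0.65625

0.6563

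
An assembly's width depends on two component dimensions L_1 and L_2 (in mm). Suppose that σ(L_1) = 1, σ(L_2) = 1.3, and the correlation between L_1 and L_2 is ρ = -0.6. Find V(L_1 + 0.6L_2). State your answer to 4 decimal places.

V(L_1) = (1)² = 1;  V(L_2) = (1.3)² = 1.69
cov(L_1,L_2) = ρ·σ(L_1)·σ(L_2) = -0.6·1·1.3 = -0.78
V(L_1 + 0.6L_2) = (1)²·V(L_1) + (0.6)²·V(L_2) + 2·(1)·(0.6)·cov(L_1,L_2)
= 1·1 + 0.36·1.69 + 1.2·-0.78 = 0.6724

0.6724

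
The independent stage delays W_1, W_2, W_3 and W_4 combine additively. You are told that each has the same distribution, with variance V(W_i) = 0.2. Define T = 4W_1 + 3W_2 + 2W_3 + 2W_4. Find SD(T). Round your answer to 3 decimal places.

2.569

By independence, V(T) = (4)²V(W_1) + (3)²V(W_2) + (2)²V(W_3) + (2)²V(W_4)
= (4)²·0.2 + (3)²·0.2 + (2)²·0.2 + (2)²·0.2 = 6.6
SD(T) = √6.6 ≈ 2.569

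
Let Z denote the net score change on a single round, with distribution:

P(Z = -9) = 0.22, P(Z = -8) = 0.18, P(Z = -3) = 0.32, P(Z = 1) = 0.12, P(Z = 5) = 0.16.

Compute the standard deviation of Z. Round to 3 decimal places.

4.936

E[Z] = (-9)(0.22) + (-8)(0.18) + (-3)(0.32) + (1)(0.12) + (5)(0.16) = -3.46
E[Z²] = (-9)²(0.22) + (-8)²(0.18) + (-3)²(0.32) + (1)²(0.12) + (5)²(0.16) = 36.34
var(Z) = E[Z²] − (E[Z])² = 36.34 − (-3.46)² = 24.3684
SD(Z) = √24.3684 ≈ 4.936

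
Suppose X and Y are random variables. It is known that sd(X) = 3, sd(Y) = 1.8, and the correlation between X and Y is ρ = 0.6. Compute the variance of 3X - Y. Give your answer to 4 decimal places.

var(X) = (3)² = 9;  var(Y) = (1.8)² = 3.24
Cov(X,Y) = ρ·sd(X)·sd(Y) = 0.6·3·1.8 = 3.24
var(3X - Y) = (3)²·var(X) + (-1)²·var(Y) + 2·(3)·(-1)·Cov(X,Y)
= 9·9 + 1·3.24 + -6·3.24 = 64.8

64.8000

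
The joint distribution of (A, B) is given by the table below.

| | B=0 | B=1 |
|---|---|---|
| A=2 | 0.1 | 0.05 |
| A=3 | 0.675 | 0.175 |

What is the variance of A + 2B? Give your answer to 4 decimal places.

0.7600

E[A] = 2.85,  E[B] = 0.225,  E[AB] = 0.625
Var(A) = 8.25 − (2.85)² = 0.1275;  Var(B) = 0.225 − (0.225)² = 0.174375
Cov(A,B) = 0.625 − (2.85)(0.225) = -0.01625
Var(A + 2B) = (1)²·0.1275 + (2)²·0.174375 + 2·(1)·(2)·-0.01625 = 0.76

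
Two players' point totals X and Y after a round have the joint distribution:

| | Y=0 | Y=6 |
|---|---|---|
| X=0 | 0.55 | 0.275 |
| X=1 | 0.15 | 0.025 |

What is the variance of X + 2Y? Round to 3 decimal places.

E[X] = 0.175,  E[Y] = 1.8,  E[XY] = 0.15
Var(X) = 0.175 − (0.175)² = 0.144375;  Var(Y) = 10.8 − (1.8)² = 7.56
Cov(X,Y) = 0.15 − (0.175)(1.8) = -0.165
Var(X + 2Y) = (1)²·0.144375 + (2)²·7.56 + 2·(1)·(2)·-0.165 = 29.724375

29.724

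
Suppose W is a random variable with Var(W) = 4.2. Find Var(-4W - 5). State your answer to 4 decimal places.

67.2000

Var(-4W - 5) = (-4)²·Var(W) = 16·4.2 = 67.2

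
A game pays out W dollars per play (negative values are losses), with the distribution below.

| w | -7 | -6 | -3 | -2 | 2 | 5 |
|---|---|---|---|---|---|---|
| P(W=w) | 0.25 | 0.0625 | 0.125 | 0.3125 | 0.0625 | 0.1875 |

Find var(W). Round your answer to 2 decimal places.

E[W] = (-7)(0.25) + (-6)(0.0625) + (-3)(0.125) + (-2)(0.3125) + (2)(0.0625) + (5)(0.1875) = -2.0625
E[W²] = (-7)²(0.25) + (-6)²(0.0625) + (-3)²(0.125) + (-2)²(0.3125) + (2)²(0.0625) + (5)²(0.1875) = 21.8125
var(W) = E[W²] − (E[W])² = 21.8125 − (-2.0625)² = 17.55859375

17.56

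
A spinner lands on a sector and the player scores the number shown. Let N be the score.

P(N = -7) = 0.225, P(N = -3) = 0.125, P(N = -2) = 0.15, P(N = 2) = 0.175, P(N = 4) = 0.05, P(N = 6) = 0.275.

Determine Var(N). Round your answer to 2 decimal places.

24.15

E[N] = (-7)(0.225) + (-3)(0.125) + (-2)(0.15) + (2)(0.175) + (4)(0.05) + (6)(0.275) = -0.05
E[N²] = (-7)²(0.225) + (-3)²(0.125) + (-2)²(0.15) + (2)²(0.175) + (4)²(0.05) + (6)²(0.275) = 24.15
Var(N) = E[N²] − (E[N])² = 24.15 − (-0.05)² = 24.1475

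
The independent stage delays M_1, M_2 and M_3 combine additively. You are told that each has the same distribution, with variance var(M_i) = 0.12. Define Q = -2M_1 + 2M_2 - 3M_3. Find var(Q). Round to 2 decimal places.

2.04

By independence, var(Q) = (-2)²var(M_1) + (2)²var(M_2) + (-3)²var(M_3)
= (-2)²·0.12 + (2)²·0.12 + (-3)²·0.12 = 2.04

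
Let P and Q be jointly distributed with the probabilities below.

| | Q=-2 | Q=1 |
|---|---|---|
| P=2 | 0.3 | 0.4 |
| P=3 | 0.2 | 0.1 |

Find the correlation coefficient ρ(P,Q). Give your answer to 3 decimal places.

E[P] = 2.3,  E[Q] = -0.5
E[PQ] = -1.3
Cov(P,Q) = E[PQ] − E[P]E[Q] = -1.3 − (2.3)(-0.5) = -0.15
var(P) = 0.21,  var(Q) = 2.25
ρ = -0.15 / √(0.21·2.25) ≈ -0.218

-0.218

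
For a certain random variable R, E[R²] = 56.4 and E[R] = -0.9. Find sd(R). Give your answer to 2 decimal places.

Var(R) = 56.4 − (-0.9)² = 55.59
sd(R) = √55.59 ≈ 7.46

7.46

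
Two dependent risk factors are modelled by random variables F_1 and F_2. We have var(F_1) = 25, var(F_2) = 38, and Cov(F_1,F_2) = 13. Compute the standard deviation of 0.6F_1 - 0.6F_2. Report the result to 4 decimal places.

var(0.6F_1 - 0.6F_2) = (0.6)²·var(F_1) + (-0.6)²·var(F_2) + 2·(0.6)·(-0.6)·Cov(F_1,F_2)
= 0.36·25 + 0.36·38 + -0.72·13 = 13.32
SD(0.6F_1 - 0.6F_2) = √13.32 ≈ 3.6497

3.6497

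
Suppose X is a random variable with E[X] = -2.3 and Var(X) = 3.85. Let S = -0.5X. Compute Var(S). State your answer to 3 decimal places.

0.963

Var(-0.5X) = (-0.5)²·Var(X) = 0.25·3.85 = 0.9625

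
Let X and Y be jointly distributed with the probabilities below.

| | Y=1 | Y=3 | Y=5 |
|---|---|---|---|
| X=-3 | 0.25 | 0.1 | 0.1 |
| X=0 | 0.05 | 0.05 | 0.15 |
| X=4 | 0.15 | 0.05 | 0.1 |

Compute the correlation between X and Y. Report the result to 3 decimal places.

0.089

E[X] = -0.15,  E[Y] = 2.8
E[XY] = 0.05
Cov(X,Y) = E[XY] − E[X]E[Y] = 0.05 − (-0.15)(2.8) = 0.47
V(X) = 8.8275,  V(Y) = 3.16
ρ = 0.47 / √(8.8275·3.16) ≈ 0.089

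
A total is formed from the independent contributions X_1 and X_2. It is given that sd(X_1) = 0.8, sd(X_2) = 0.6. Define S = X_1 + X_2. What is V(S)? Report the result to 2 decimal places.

1.00

V(X_1) = 0.64, V(X_2) = 0.36
By independence, V(S) = (1)²V(X_1) + (1)²V(X_2)
= (1)²·0.64 + (1)²·0.36 = 1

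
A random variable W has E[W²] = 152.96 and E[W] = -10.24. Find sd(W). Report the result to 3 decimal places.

Var(W) = 152.96 − (-10.24)² = 48.1024
sd(W) = √48.1024 ≈ 6.936

6.936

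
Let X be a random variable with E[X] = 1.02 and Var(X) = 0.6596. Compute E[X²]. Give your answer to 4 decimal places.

1.7000

E[X²] = Var(X) + (E[X])² = 0.6596 + (1.02)² = 1.7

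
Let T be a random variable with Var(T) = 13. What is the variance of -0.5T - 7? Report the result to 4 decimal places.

3.2500

Var(-0.5T - 7) = (-0.5)²·Var(T) = 0.25·13 = 3.25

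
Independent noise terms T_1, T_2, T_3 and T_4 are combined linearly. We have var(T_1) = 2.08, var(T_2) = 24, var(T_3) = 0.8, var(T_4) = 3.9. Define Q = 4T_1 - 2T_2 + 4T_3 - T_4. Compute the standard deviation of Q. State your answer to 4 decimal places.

By independence, var(Q) = (4)²var(T_1) + (-2)²var(T_2) + (4)²var(T_3) + (-1)²var(T_4)
= (4)²·2.08 + (-2)²·24 + (4)²·0.8 + (-1)²·3.9 = 145.98
sd(Q) = √145.98 ≈ 12.0822

12.0822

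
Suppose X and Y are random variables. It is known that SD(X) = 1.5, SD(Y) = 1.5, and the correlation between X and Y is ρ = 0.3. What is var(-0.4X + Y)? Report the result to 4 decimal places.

2.0700

var(X) = (1.5)² = 2.25;  var(Y) = (1.5)² = 2.25
Cov(X,Y) = ρ·SD(X)·SD(Y) = 0.3·1.5·1.5 = 0.675
var(-0.4X + Y) = (-0.4)²·var(X) + (1)²·var(Y) + 2·(-0.4)·(1)·Cov(X,Y)
= 0.16·2.25 + 1·2.25 + -0.8·0.675 = 2.07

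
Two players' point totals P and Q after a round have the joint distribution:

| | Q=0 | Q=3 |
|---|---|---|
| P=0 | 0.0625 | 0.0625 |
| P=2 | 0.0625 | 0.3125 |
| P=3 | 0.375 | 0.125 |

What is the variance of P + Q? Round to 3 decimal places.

E[P] = 2.25,  E[Q] = 1.5,  E[PQ] = 3
Var(P) = 6 − (2.25)² = 0.9375;  Var(Q) = 4.5 − (1.5)² = 2.25
cov(P,Q) = 3 − (2.25)(1.5) = -0.375
Var(P + Q) = (1)²·0.9375 + (1)²·2.25 + 2·(1)·(1)·-0.375 = 2.4375

2.438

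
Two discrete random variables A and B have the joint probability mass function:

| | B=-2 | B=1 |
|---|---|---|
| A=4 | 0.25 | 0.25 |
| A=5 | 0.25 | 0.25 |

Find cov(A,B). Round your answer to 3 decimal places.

0.000

E[A] = 4.5,  E[B] = -0.5
E[AB] = -2.25
cov(A,B) = E[AB] − E[A]E[B] = -2.25 − (4.5)(-0.5) = 0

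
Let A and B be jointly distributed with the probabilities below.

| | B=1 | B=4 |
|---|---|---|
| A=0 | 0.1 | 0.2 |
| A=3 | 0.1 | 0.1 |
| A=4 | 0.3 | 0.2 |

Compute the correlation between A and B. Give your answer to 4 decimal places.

-0.2294

E[A] = 2.6,  E[B] = 2.5
E[AB] = 5.9
Cov(A,B) = E[AB] − E[A]E[B] = 5.9 − (2.6)(2.5) = -0.6
Var(A) = 3.04,  Var(B) = 2.25
ρ = -0.6 / √(3.04·2.25) ≈ -0.2294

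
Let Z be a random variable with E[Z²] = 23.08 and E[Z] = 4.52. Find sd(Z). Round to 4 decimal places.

Var(Z) = 23.08 − (4.52)² = 2.6496
sd(Z) = √2.6496 ≈ 1.6278

1.6278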